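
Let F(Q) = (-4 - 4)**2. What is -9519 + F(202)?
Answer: -9455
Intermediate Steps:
F(Q) = 64 (F(Q) = (-8)**2 = 64)
-9519 + F(202) = -9519 + 64 = -9455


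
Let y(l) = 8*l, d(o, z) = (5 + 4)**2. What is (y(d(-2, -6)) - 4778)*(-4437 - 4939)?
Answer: 38722880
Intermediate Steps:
d(o, z) = 81 (d(o, z) = 9**2 = 81)
(y(d(-2, -6)) - 4778)*(-4437 - 4939) = (8*81 - 4778)*(-4437 - 4939) = (648 - 4778)*(-9376) = -4130*(-9376) = 38722880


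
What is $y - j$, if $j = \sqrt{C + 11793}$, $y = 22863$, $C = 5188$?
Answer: $22863 - \sqrt{16981} \approx 22733.0$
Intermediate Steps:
$j = \sqrt{16981}$ ($j = \sqrt{5188 + 11793} = \sqrt{16981} \approx 130.31$)
$y - j = 22863 - \sqrt{16981}$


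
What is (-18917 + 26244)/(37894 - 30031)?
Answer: 7327/7863 ≈ 0.93183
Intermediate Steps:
(-18917 + 26244)/(37894 - 30031) = 7327/7863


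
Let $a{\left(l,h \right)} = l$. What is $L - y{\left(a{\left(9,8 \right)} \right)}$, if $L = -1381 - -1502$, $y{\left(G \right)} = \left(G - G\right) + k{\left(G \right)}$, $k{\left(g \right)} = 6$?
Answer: $115$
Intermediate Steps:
$y{\left(G \right)} = 6$ ($y{\left(G \right)} = \left(G - G\right) + 6 = 0 + 6 = 6$)
$L = 121$ ($L = -1381 + 1502 = 121$)
$L - y{\left(a{\left(9,8 \right)} \right)} = 121 - 6 = 115$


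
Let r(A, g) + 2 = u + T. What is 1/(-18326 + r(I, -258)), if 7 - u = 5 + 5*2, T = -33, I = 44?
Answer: -1/18369 ≈ -5.4440e-5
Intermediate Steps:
u = -8 (u = 7 - (5 + 5*2) = 7 - (5 + 10) = 7 - 1*15 = 7 - 15 = -8)
r(A, g) = -43 (r(A, g) = -2 + (-8 - 33) = -2 - 41 = -43)
1/(-18326 + r(I, -258)) = 1/(-18326 - 43) = 1/(-18369) = -1/18369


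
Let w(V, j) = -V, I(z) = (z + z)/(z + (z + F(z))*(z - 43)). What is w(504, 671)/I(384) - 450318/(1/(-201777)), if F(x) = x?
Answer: 90863642970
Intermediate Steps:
I(z) = 2*z/(z + 2*z*(-43 + z)) (I(z) = (z + z)/(z + (z + z)*(z - 43)) = (2*z)/(z + (2*z)*(-43 + z)) = (2*z)/(z + 2*z*(-43 + z)) = 2*z/(z + 2*z*(-43 + z)))
w(504, 671)/I(384) - 450318/(1/(-201777)) = (-1*504)/((2/(-85 + 2*384))) - 450318/(1/(-201777)) = -504/(2/(-85 + 768)) - 450318/(-1/201777) = -504/(2/683) - 450318*(-201777) = -504/(2*(1/683)) + 90863815086 = -504/2/683 + 90863815086 = -504*683/2 + 90863815086 = -172116 + 90863815086 = 90863642970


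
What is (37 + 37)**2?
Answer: 5476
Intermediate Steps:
(37 + 37)**2 = 74**2 = 5476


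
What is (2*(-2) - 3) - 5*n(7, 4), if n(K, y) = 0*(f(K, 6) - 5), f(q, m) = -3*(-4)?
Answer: -7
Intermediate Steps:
f(q, m) = 12
n(K, y) = 0 (n(K, y) = 0*(12 - 5) = 0*7 = 0)
(2*(-2) - 3) - 5*n(7, 4) = (2*(-2) - 3) - 5*0 = (-4 - 3) + 0 = -7 + 0 = -7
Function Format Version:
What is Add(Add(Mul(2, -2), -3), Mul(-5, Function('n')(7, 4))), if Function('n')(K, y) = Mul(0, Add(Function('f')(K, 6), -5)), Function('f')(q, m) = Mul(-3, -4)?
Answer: -7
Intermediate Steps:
Function('f')(q, m) = 12
Function('n')(K, y) = 0 (Function('n')(K, y) = Mul(0, Add(12, -5)) = Mul(0, 7) = 0)
Add(Add(Mul(2, -2), -3), Mul(-5, Function('n')(7, 4))) = Add(Add(Mul(2, -2), -3), Mul(-5, 0)) = Add(Add(-4, -3), 0) = Add(-7, 0) = -7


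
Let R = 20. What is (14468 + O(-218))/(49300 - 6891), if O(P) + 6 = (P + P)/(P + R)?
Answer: 1431956/4198491 ≈ 0.34106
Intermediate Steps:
O(P) = -6 + 2*P/(20 + P) (O(P) = -6 + (P + P)/(P + 20) = -6 + (2*P)/(20 + P) = -6 + 2*P/(20 + P))
(14468 + O(-218))/(49300 - 6891) = (14468 + 4*(-30 - 1*(-218))/(20 - 218))/(49300 - 6891) = (14468 + 4*(-30 + 218)/(-198))/42409 = (14468 + 4*(-1/198)*188)*(1/42409) = (14468 - 376/99)*(1/42409) = (1431956/99)*(1/42409) = 1431956/4198491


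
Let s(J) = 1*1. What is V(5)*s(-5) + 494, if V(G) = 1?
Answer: 495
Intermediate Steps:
s(J) = 1
V(5)*s(-5) + 494 = 1*1 + 494 = 1 + 494 = 495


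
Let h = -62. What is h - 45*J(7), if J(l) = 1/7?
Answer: -479/7 ≈ -68.429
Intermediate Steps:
J(l) = ⅐ (J(l) = 1*(⅐) = ⅐)
h - 45*J(7) = -62 - 45*⅐ = -62 - 45/7 = -479/7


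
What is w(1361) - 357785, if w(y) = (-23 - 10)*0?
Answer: -357785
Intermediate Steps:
w(y) = 0 (w(y) = -33*0 = 0)
w(1361) - 357785 = 0 - 357785 = -357785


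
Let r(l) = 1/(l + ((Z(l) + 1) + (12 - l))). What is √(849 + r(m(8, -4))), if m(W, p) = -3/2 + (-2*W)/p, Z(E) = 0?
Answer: √143494/13 ≈ 29.139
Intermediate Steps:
m(W, p) = -3/2 - 2*W/p (m(W, p) = -3*½ - 2*W/p = -3/2 - 2*W/p)
r(l) = 1/13 (r(l) = 1/(l + ((0 + 1) + (12 - l))) = 1/(l + (1 + (12 - l))) = 1/(l + (13 - l)) = 1/13)
√(849 + r(m(8, -4))) = √(849 + 1/13) = √(11038/13) = √143494/13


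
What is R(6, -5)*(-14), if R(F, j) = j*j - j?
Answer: -420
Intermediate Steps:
R(F, j) = j**2 - j
R(6, -5)*(-14) = -5*(-1 - 5)*(-14) = -5*(-6)*(-14) = 30*(-14) = -420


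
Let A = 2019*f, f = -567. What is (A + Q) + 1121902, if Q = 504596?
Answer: 481725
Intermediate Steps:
A = -1144773 (A = 2019*(-567) = -1144773)
(A + Q) + 1121902 = (-1144773 + 504596) + 1121902 = -640177 + 1121902 = 481725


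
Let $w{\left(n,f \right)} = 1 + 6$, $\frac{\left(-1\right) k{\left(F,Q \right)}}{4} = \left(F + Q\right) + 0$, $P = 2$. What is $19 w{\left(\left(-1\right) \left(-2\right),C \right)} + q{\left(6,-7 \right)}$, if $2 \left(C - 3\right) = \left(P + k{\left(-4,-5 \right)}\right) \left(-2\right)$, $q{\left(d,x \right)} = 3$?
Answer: $136$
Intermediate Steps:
$k{\left(F,Q \right)} = - 4 F - 4 Q$ ($k{\left(F,Q \right)} = - 4 \left(\left(F + Q\right) + 0\right) = - 4 \left(F + Q\right) = - 4 F - 4 Q$)
$C = -35$ ($C = 3 + \frac{\left(2 - -36\right) \left(-2\right)}{2} = 3 + \frac{\left(2 + \left(16 + 20\right)\right) \left(-2\right)}{2} = 3 + \frac{\left(2 + 36\right) \left(-2\right)}{2} = 3 + \frac{38 \left(-2\right)}{2} = 3 + \frac{1}{2} \left(-76\right) = 3 - 38 = -35$)
$w{\left(n,f \right)} = 7$
$19 w{\left(\left(-1\right) \left(-2\right),C \right)} + q{\left(6,-7 \right)} = 19 \cdot 7 + 3 = 133 + 3 = 136$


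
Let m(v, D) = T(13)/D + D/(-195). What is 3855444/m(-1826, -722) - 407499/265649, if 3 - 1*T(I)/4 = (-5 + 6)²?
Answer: 36049045045230741/34516040219 ≈ 1.0444e+6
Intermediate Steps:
T(I) = 8 (T(I) = 12 - 4*(-5 + 6)² = 12 - 4*1² = 12 - 4*1 = 12 - 4 = 8)
m(v, D) = 8/D - D/195 (m(v, D) = 8/D + D/(-195) = 8/D + D*(-1/195) = 8/D - D/195)
3855444/m(-1826, -722) - 407499/265649 = 3855444/(8/(-722) - 1/195*(-722)) - 407499/265649 = 3855444/(8*(-1/722) + 722/195) - 407499*1/265649 = 3855444/(-4/361 + 722/195) - 407499/265649 = 3855444/(259862/70395) - 407499/265649 = 3855444*(70395/259862) - 407499/265649 = 135701990190/129931 - 407499/265649 = 36049045045230741/34516040219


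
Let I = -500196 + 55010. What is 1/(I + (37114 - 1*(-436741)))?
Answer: 1/28669 ≈ 3.4881e-5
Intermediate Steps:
I = -445186
1/(I + (37114 - 1*(-436741))) = 1/(-445186 + (37114 - 1*(-436741))) = 1/(-445186 + (37114 + 436741)) = 1/(-445186 + 473855) = 1/28669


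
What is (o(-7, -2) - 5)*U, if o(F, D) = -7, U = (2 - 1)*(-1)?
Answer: 12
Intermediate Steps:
U = -1 (U = 1*(-1) = -1)
(o(-7, -2) - 5)*U = (-7 - 5)*(-1) = -12*(-1) = 12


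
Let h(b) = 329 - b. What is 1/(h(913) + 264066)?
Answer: 1/263482 ≈ 3.7953e-6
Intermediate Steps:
1/(h(913) + 264066) = 1/((329 - 1*913) + 264066) = 1/((329 - 913) + 264066) = 1/(-584 + 264066) = 1/263482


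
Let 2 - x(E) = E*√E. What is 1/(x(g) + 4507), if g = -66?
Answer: 167/763651 - 22*I*√66/6872859 ≈ 0.00021869 - 2.6005e-5*I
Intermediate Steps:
x(E) = 2 - E^(3/2) (x(E) = 2 - E*√E = 2 - E^(3/2))
1/(x(g) + 4507) = 1/((2 - (-66)^(3/2)) + 4507) = 1/((2 - (-66)*I*√66) + 4507) = 1/((2 + 66*I*√66) + 4507) = 1/(4509 + 66*I*√66)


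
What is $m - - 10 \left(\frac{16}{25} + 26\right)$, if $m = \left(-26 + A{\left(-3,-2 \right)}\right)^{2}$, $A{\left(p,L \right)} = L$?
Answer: $\frac{5252}{5} \approx 1050.4$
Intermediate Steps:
$m = 784$ ($m = \left(-26 - 2\right)^{2} = \left(-28\right)^{2} = 784$)
$m - - 10 \left(\frac{16}{25} + 26\right) = 784 - - 10 \left(\frac{16}{25} + 26\right) = 784 - \left(-10\right) \frac{666}{25} = 784 - - \frac{1332}{5} = 784 + \frac{1332}{5} = \frac{5252}{5}$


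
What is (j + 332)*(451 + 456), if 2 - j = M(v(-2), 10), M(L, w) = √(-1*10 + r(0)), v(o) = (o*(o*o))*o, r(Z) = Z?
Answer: 302938 - 907*I*√10 ≈ 3.0294e+5 - 2868.2*I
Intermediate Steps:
v(o) = o⁴ (v(o) = (o*o²)*o = o³*o = o⁴)
M(L, w) = I*√10 (M(L, w) = √(-1*10 + 0) = √(-10 + 0) = √(-10) = I*√10)
j = 2 - I*√10 ≈ 2.0 - 3.1623*I
(j + 332)*(451 + 456) = ((2 - I*√10) + 332)*(451 + 456) = (334 - I*√10)*907 = 302938 - 907*I*√10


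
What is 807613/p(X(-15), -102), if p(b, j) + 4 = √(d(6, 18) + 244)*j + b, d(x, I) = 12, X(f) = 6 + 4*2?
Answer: -807613/1622 ≈ -497.91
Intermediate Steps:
X(f) = 14 (X(f) = 6 + 8 = 14)
p(b, j) = -4 + b + 16*j (p(b, j) = -4 + (√(12 + 244)*j + b) = -4 + (√256*j + b) = -4 + (16*j + b) = -4 + (b + 16*j) = -4 + b + 16*j)
807613/p(X(-15), -102) = 807613/(-4 + 14 + 16*(-102)) = 807613/(-4 + 14 - 1632) = 807613/(-1622) = 807613*(-1/1622) = -807613/1622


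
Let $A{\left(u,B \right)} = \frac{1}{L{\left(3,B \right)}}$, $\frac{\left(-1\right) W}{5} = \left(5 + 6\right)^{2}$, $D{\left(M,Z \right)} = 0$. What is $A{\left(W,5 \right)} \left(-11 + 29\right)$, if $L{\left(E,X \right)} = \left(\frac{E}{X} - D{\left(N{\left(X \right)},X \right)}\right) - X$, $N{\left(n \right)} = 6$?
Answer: $- \frac{45}{11} \approx -4.0909$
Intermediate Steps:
$W = -605$ ($W = - 5 \left(5 + 6\right)^{2} = - 5 \cdot 11^{2} = \left(-5\right) 121 = -605$)
$L{\left(E,X \right)} = - X + \frac{E}{X}$ ($L{\left(E,X \right)} = \left(\frac{E}{X} - 0\right) - X = \left(\frac{E}{X} + 0\right) - X = \frac{E}{X} - X = - X + \frac{E}{X}$)
$A{\left(u,B \right)} = \frac{1}{- B + \frac{3}{B}}$
$A{\left(W,5 \right)} \left(-11 + 29\right) = \left(-1\right) 5 \frac{1}{-3 + 5^{2}} \left(-11 + 29\right) = \left(-1\right) 5 \frac{1}{-3 + 25} \cdot 18 = \left(-1\right) 5 \cdot \frac{1}{22} \cdot 18 = \left(- \frac{5}{22}\right) 18 = - \frac{45}{11}$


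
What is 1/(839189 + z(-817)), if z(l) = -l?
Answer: 1/840006 ≈ 1.1905e-6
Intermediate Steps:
1/(839189 + z(-817)) = 1/(839189 - 1*(-817)) = 1/(839189 + 817) = 1/840006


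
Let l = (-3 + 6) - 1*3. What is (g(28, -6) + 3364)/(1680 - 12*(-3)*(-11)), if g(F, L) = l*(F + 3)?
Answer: 841/321 ≈ 2.6199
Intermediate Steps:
l = 0 (l = 3 - 3 = 0)
g(F, L) = 0 (g(F, L) = 0*(F + 3) = 0*(3 + F) = 0)
(g(28, -6) + 3364)/(1680 - 12*(-3)*(-11)) = (0 + 3364)/(1680 - 12*(-3)*(-11)) = 3364/(1680 + 36*(-11)) = 3364/(1680 - 396) = 3364/1284 = 3364*(1/1284) = 841/321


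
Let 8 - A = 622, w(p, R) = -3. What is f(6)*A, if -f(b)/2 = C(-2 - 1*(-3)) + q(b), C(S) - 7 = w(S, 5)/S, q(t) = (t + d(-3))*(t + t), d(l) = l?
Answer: 49120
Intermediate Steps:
q(t) = 2*t*(-3 + t) (q(t) = (t - 3)*(t + t) = (-3 + t)*(2*t) = 2*t*(-3 + t))
C(S) = 7 - 3/S
f(b) = -8 - 4*b*(-3 + b) (f(b) = -2*((7 - 3/(-2 - 1*(-3))) + 2*b*(-3 + b)) = -2*((7 - 3/(-2 + 3)) + 2*b*(-3 + b)) = -2*((7 - 3/1) + 2*b*(-3 + b)) = -2*((7 - 3*1) + 2*b*(-3 + b)) = -2*((7 - 3) + 2*b*(-3 + b)) = -2*(4 + 2*b*(-3 + b)) = -8 - 4*b*(-3 + b))
A = -614 (A = 8 - 1*622 = 8 - 622 = -614)
f(6)*A = (-8 - 4*6*(-3 + 6))*(-614) = (-8 - 4*6*3)*(-614) = (-8 - 72)*(-614) = -80*(-614) = 49120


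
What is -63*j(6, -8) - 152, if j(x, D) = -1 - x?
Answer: 289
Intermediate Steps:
-63*j(6, -8) - 152 = -63*(-1 - 1*6) - 152 = -63*(-1 - 6) - 152 = -63*(-7) - 152 = 441 - 152 = 289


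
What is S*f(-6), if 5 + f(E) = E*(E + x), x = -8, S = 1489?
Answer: 117631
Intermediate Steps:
f(E) = -5 + E*(-8 + E) (f(E) = -5 + E*(E - 8) = -5 + E*(-8 + E))
S*f(-6) = 1489*(-5 + (-6)**2 - 8*(-6)) = 1489*(-5 + 36 + 48) = 1489*79 = 117631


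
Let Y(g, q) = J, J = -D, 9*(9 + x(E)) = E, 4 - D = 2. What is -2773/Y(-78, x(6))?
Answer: 2773/2 ≈ 1386.5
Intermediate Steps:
D = 2 (D = 4 - 1*2 = 4 - 2 = 2)
x(E) = -9 + E/9
J = -2 (J = -1*2 = -2)
Y(g, q) = -2
-2773/Y(-78, x(6)) = -2773/(-2) = -2773*(-½) = 2773/2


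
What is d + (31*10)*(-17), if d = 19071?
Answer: 13801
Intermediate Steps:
d + (31*10)*(-17) = 19071 + (31*10)*(-17) = 19071 + 310*(-17) = 19071 - 5270 = 13801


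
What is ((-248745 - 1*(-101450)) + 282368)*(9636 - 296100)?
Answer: -38693551872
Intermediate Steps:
((-248745 - 1*(-101450)) + 282368)*(9636 - 296100) = ((-248745 + 101450) + 282368)*(-286464) = (-147295 + 282368)*(-286464) = 135073*(-286464) = -38693551872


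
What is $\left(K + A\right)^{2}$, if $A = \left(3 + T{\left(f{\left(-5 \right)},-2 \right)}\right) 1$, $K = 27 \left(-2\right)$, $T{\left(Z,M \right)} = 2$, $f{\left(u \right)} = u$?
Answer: $2401$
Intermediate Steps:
$K = -54$
$A = 5$ ($A = \left(3 + 2\right) 1 = 5 \cdot 1 = 5$)
$\left(K + A\right)^{2} = \left(-54 + 5\right)^{2} = \left(-49\right)^{2} = 2401$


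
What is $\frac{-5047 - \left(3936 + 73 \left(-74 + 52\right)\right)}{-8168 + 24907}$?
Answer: $- \frac{7377}{16739} \approx -0.44071$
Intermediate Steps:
$\frac{-5047 - \left(3936 + 73 \left(-74 + 52\right)\right)}{-8168 + 24907} = \frac{-5047 - 2330}{16739} = \left(-5047 + \left(1606 - 3936\right)\right) \frac{1}{16739} = \left(-5047 - 2330\right) \frac{1}{16739} = \left(-7377\right) \frac{1}{16739} = - \frac{7377}{16739}$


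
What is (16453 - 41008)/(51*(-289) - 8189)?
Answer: 24555/22928 ≈ 1.0710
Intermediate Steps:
(16453 - 41008)/(51*(-289) - 8189) = -24555/(-14739 - 8189) = -24555/(-22928) = -24555*(-1/22928) = 24555/22928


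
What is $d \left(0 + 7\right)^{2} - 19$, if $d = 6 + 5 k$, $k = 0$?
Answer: $275$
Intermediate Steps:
$d = 6$ ($d = 6 + 5 \cdot 0 = 6 + 0 = 6$)
$d \left(0 + 7\right)^{2} - 19 = 6 \left(0 + 7\right)^{2} - 19 = 6 \cdot 7^{2} - 19 = 6 \cdot 49 - 19 = 294 - 19 = 275$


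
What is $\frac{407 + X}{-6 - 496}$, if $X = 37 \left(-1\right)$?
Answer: $- \frac{185}{251} \approx -0.73705$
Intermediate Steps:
$X = -37$
$\frac{407 + X}{-6 - 496} = \frac{407 - 37}{-6 - 496} = \frac{370}{-502} = 370 \left(- \frac{1}{502}\right) = - \frac{185}{251}$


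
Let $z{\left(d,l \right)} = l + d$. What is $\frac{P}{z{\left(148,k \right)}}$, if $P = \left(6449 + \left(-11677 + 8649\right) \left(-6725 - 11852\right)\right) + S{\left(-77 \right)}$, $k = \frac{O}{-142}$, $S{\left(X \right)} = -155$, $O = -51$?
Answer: $\frac{7988557900}{21067} \approx 3.792 \cdot 10^{5}$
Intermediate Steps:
$k = \frac{51}{142}$ ($k = - \frac{51}{-142} = \left(-51\right) \left(- \frac{1}{142}\right) = \frac{51}{142} \approx 0.35915$)
$z{\left(d,l \right)} = d + l$
$P = 56257450$ ($P = \left(6449 + \left(-11677 + 8649\right) \left(-6725 - 11852\right)\right) - 155 = \left(6449 - -56251156\right) - 155 = \left(6449 + 56251156\right) - 155 = 56257605 - 155 = 56257450$)
$\frac{P}{z{\left(148,k \right)}} = \frac{56257450}{148 + \frac{51}{142}} = \frac{56257450}{\frac{21067}{142}} = 56257450 \cdot \frac{142}{21067} = \frac{7988557900}{21067}$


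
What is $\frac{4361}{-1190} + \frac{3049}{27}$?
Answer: $\frac{501509}{4590} \approx 109.26$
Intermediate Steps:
$\frac{4361}{-1190} + \frac{3049}{27} = 4361 \left(- \frac{1}{1190}\right) + 3049 \cdot \frac{1}{27} = - \frac{623}{170} + \frac{3049}{27} = \frac{501509}{4590}$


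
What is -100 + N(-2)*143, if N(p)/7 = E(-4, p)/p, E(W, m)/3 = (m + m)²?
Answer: -24124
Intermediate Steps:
E(W, m) = 12*m² (E(W, m) = 3*(m + m)² = 3*(2*m)² = 3*(4*m²) = 12*m²)
N(p) = 84*p (N(p) = 7*((12*p²)/p) = 7*(12*p) = 84*p)
-100 + N(-2)*143 = -100 + (84*(-2))*143 = -100 - 168*143 = -100 - 24024 = -24124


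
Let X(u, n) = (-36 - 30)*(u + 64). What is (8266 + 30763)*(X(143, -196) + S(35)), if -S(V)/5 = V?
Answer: -540044273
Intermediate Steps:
S(V) = -5*V
X(u, n) = -4224 - 66*u (X(u, n) = -66*(64 + u) = -4224 - 66*u)
(8266 + 30763)*(X(143, -196) + S(35)) = (8266 + 30763)*((-4224 - 66*143) - 5*35) = 39029*((-4224 - 9438) - 175) = 39029*(-13662 - 175) = 39029*(-13837) = -540044273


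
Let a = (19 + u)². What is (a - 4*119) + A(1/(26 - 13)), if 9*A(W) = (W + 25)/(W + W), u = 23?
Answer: 11755/9 ≈ 1306.1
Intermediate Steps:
a = 1764 (a = (19 + 23)² = 42² = 1764)
A(W) = (25 + W)/(18*W) (A(W) = ((W + 25)/(W + W))/9 = ((25 + W)/((2*W)))/9 = ((25 + W)*(1/(2*W)))/9 = ((25 + W)/(2*W))/9 = (25 + W)/(18*W))
(a - 4*119) + A(1/(26 - 13)) = (1764 - 4*119) + (25 + 1/(26 - 13))/(18*(1/(26 - 13))) = (1764 - 476) + (25 + 1/13)/(18*(1/13)) = 1288 + (25 + 1/13)/(18*(1/13)) = 1288 + (1/18)*13*(326/13) = 1288 + 163/9 = 11755/9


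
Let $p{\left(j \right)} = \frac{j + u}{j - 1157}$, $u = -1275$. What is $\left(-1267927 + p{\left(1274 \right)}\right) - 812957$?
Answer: $- \frac{243463429}{117} \approx -2.0809 \cdot 10^{6}$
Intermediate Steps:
$p{\left(j \right)} = \frac{-1275 + j}{-1157 + j}$ ($p{\left(j \right)} = \frac{j - 1275}{j - 1157} = \frac{-1275 + j}{-1157 + j}$)
$\left(-1267927 + p{\left(1274 \right)}\right) - 812957 = \left(-1267927 + \frac{-1275 + 1274}{-1157 + 1274}\right) - 812957 = \left(-1267927 + \frac{1}{117} \left(-1\right)\right) - 812957 = \left(-1267927 - \frac{1}{117}\right) - 812957 = - \frac{148347460}{117} - 812957 = - \frac{243463429}{117}$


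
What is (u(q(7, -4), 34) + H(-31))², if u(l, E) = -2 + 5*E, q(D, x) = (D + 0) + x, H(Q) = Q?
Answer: 18769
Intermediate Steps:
q(D, x) = D + x
(u(q(7, -4), 34) + H(-31))² = ((-2 + 5*34) - 31)² = ((-2 + 170) - 31)² = (168 - 31)² = 137² = 18769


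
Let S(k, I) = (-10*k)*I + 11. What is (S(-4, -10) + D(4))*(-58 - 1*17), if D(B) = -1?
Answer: 29250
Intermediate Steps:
S(k, I) = 11 - 10*I*k (S(k, I) = -10*I*k + 11 = 11 - 10*I*k)
(S(-4, -10) + D(4))*(-58 - 1*17) = ((11 - 10*(-10)*(-4)) - 1)*(-58 - 1*17) = ((11 - 400) - 1)*(-58 - 17) = (-389 - 1)*(-75) = -390*(-75) = 29250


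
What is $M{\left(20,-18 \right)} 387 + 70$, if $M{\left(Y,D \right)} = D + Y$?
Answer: $844$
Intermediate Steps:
$M{\left(20,-18 \right)} 387 + 70 = \left(-18 + 20\right) 387 + 70 = 2 \cdot 387 + 70 = 774 + 70 = 844$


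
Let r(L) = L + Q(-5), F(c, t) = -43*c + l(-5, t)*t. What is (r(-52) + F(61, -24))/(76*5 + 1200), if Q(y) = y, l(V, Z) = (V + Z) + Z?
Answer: -352/395 ≈ -0.89114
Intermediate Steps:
l(V, Z) = V + 2*Z
F(c, t) = -43*c + t*(-5 + 2*t) (F(c, t) = -43*c + (-5 + 2*t)*t = -43*c + t*(-5 + 2*t))
r(L) = -5 + L (r(L) = L - 5 = -5 + L)
(r(-52) + F(61, -24))/(76*5 + 1200) = ((-5 - 52) + (-43*61 - 24*(-5 + 2*(-24))))/(76*5 + 1200) = (-57 + (-2623 - 24*(-5 - 48)))/(380 + 1200) = (-57 + (-2623 - 24*(-53)))/1580 = (-57 + (-2623 + 1272))*(1/1580) = (-57 - 1351)*(1/1580) = -1408*1/1580 = -352/395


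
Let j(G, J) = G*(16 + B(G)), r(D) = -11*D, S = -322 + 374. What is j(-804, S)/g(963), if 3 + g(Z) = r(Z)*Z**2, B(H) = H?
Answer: -52796/818634985 ≈ -6.4493e-5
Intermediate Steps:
S = 52
g(Z) = -3 - 11*Z**3 (g(Z) = -3 + (-11*Z)*Z**2 = -3 - 11*Z**3)
j(G, J) = G*(16 + G)
j(-804, S)/g(963) = (-804*(16 - 804))/(-3 - 11*963**3) = (-804*(-788))/(-3 - 11*893056347) = 633552/(-3 - 9823619817) = 633552/(-9823619820) = 633552*(-1/9823619820) = -52796/818634985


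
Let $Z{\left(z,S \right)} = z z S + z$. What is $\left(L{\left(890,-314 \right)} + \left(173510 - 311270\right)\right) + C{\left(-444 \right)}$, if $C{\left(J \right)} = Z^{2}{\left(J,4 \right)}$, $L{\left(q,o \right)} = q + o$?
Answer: $621101472816$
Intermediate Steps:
$L{\left(q,o \right)} = o + q$
$Z{\left(z,S \right)} = z + S z^{2}$ ($Z{\left(z,S \right)} = z^{2} S + z = S z^{2} + z = z + S z^{2}$)
$C{\left(J \right)} = J^{2} \left(1 + 4 J\right)^{2}$ ($C{\left(J \right)} = \left(J \left(1 + 4 J\right)\right)^{2} = J^{2} \left(1 + 4 J\right)^{2}$)
$\left(L{\left(890,-314 \right)} + \left(173510 - 311270\right)\right) + C{\left(-444 \right)} = \left(\left(-314 + 890\right) + \left(173510 - 311270\right)\right) + \left(-444\right)^{2} \left(1 + 4 \left(-444\right)\right)^{2} = \left(576 + \left(173510 - 311270\right)\right) + 197136 \left(1 - 1776\right)^{2} = \left(576 - 137760\right) + 197136 \left(-1775\right)^{2} = -137184 + 197136 \cdot 3150625 = -137184 + 621101610000 = 621101472816$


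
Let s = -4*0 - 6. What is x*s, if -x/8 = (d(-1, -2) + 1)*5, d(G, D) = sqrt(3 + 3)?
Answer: 240 + 240*sqrt(6) ≈ 827.88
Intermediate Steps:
d(G, D) = sqrt(6)
x = -40 - 40*sqrt(6) (x = -8*(sqrt(6) + 1)*5 = -8*(1 + sqrt(6))*5 = -8*(5 + 5*sqrt(6)) = -40 - 40*sqrt(6) ≈ -137.98)
s = -6 (s = 0 - 6 = -6)
x*s = (-40 - 40*sqrt(6))*(-6) = 240 + 240*sqrt(6)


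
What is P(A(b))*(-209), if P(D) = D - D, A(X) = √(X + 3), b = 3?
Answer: 0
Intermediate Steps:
A(X) = √(3 + X)
P(D) = 0
P(A(b))*(-209) = 0*(-209) = 0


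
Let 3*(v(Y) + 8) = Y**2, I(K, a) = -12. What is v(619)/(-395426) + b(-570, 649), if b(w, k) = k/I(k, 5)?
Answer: -43027337/790852 ≈ -54.406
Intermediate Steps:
v(Y) = -8 + Y**2/3
b(w, k) = -k/12 (b(w, k) = k/(-12) = k*(-1/12) = -k/12)
v(619)/(-395426) + b(-570, 649) = (-8 + (1/3)*619**2)/(-395426) - 1/12*649 = (-8 + (1/3)*383161)*(-1/395426) - 649/12 = (-8 + 383161/3)*(-1/395426) - 649/12 = (383137/3)*(-1/395426) - 649/12 = -383137/1186278 - 649/12 = -43027337/790852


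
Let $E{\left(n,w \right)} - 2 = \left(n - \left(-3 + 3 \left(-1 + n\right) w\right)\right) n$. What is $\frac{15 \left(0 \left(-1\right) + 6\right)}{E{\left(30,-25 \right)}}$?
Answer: $\frac{45}{33121} \approx 0.0013587$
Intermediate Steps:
$E{\left(n,w \right)} = 2 + n \left(3 + n - 3 w \left(-1 + n\right)\right)$ ($E{\left(n,w \right)} = 2 + \left(n - \left(-3 + 3 \left(-1 + n\right) w\right)\right) n = 2 + \left(n - \left(-3 + 3 w \left(-1 + n\right)\right)\right) n = 2 + \left(3 + n - 3 w \left(-1 + n\right)\right) n = 2 + n \left(3 + n - 3 w \left(-1 + n\right)\right)$)
$\frac{15 \left(0 \left(-1\right) + 6\right)}{E{\left(30,-25 \right)}} = \frac{15 \left(0 \left(-1\right) + 6\right)}{2 + 30^{2} + 3 \cdot 30 - - 75 \cdot 30^{2} + 3 \cdot 30 \left(-25\right)} = \frac{15 \left(0 + 6\right)}{2 + 900 + 90 - \left(-75\right) 900 - 2250} = \frac{15 \cdot 6}{2 + 900 + 90 + 67500 - 2250} = \frac{90}{66242} = 90 \cdot \frac{1}{66242} = \frac{45}{33121}$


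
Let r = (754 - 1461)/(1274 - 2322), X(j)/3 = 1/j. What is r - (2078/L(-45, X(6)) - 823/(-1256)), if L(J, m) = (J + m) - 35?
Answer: 342159095/13080612 ≈ 26.158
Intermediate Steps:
X(j) = 3/j
r = 707/1048 (r = -707/(-1048) = -707*(-1/1048) = 707/1048 ≈ 0.67462)
L(J, m) = -35 + J + m
r - (2078/L(-45, X(6)) - 823/(-1256)) = 707/1048 - (2078/(-35 - 45 + 3/6) - 823/(-1256)) = 707/1048 - (2078/(-35 - 45 + 3*(1/6)) - 823*(-1/1256)) = 707/1048 - (2078/(-35 - 45 + 1/2) + 823/1256) = 707/1048 - (2078/(-159/2) + 823/1256) = 707/1048 - (2078*(-2/159) + 823/1256) = 707/1048 - (-4156/159 + 823/1256) = 707/1048 - 1*(-5089079/199704) = 707/1048 + 5089079/199704 = 342159095/13080612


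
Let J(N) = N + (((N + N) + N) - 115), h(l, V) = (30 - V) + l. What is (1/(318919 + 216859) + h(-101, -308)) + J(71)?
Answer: 217525869/535778 ≈ 406.00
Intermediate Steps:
h(l, V) = 30 + l - V
J(N) = -115 + 4*N (J(N) = N + ((2*N + N) - 115) = N + (3*N - 115) = N + (-115 + 3*N) = -115 + 4*N)
(1/(318919 + 216859) + h(-101, -308)) + J(71) = (1/(318919 + 216859) + (30 - 101 - 1*(-308))) + (-115 + 4*71) = (1/535778 + (30 - 101 + 308)) + (-115 + 284) = (1/535778 + 237) + 169 = 126979387/535778 + 169 = 217525869/535778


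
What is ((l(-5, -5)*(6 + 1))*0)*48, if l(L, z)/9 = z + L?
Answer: 0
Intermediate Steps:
l(L, z) = 9*L + 9*z (l(L, z) = 9*(z + L) = 9*(L + z) = 9*L + 9*z)
((l(-5, -5)*(6 + 1))*0)*48 = (((9*(-5) + 9*(-5))*(6 + 1))*0)*48 = (((-45 - 45)*7)*0)*48 = (-90*7*0)*48 = -630*0*48 = 0*48 = 0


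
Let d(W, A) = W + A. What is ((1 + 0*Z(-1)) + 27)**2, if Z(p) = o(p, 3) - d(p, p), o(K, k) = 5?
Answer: 784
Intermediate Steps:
d(W, A) = A + W
Z(p) = 5 - 2*p (Z(p) = 5 - (p + p) = 5 - 2*p)
((1 + 0*Z(-1)) + 27)**2 = ((1 + 0*(5 - 2*(-1))) + 27)**2 = ((1 + 0*(5 + 2)) + 27)**2 = ((1 + 0*7) + 27)**2 = ((1 + 0) + 27)**2 = (1 + 27)**2 = 28**2 = 784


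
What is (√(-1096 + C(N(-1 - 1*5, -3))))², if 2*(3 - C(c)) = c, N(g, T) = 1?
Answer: -2187/2 ≈ -1093.5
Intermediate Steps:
C(c) = 3 - c/2
(√(-1096 + C(N(-1 - 1*5, -3))))² = (√(-1096 + (3 - ½*1)))² = (√(-1096 + (3 - ½)))² = (√(-1096 + 5/2))² = (√(-2187/2))² = (27*I*√6/2)² = -2187/2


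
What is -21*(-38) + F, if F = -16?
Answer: 782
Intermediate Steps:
-21*(-38) + F = -21*(-38) - 16 = 798 - 16 = 782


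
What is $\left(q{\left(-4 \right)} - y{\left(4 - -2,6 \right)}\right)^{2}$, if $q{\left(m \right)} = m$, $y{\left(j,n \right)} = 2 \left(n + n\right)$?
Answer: $784$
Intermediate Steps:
$y{\left(j,n \right)} = 4 n$ ($y{\left(j,n \right)} = 2 \cdot 2 n = 4 n$)
$\left(q{\left(-4 \right)} - y{\left(4 - -2,6 \right)}\right)^{2} = \left(-4 - 4 \cdot 6\right)^{2} = \left(-4 - 24\right)^{2} = \left(-28\right)^{2} = 784$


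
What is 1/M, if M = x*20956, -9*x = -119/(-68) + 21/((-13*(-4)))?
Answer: -9/45136 ≈ -0.00019940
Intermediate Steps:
x = -28/117 (x = -(-119/(-68) + 21/((-13*(-4))))/9 = -(-119*(-1/68) + 21/52)/9 = -(7/4 + 21*(1/52))/9 = -(7/4 + 21/52)/9 = -1/9*28/13 = -28/117 ≈ -0.23932)
M = -45136/9 (M = -28/117*20956 = -45136/9 ≈ -5015.1)
1/M = 1/(-45136/9) = -9/45136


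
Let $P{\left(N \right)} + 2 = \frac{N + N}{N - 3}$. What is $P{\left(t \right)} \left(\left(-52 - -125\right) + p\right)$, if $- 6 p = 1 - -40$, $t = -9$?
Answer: $- \frac{397}{12} \approx -33.083$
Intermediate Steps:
$P{\left(N \right)} = -2 + \frac{2 N}{-3 + N}$ ($P{\left(N \right)} = -2 + \frac{N + N}{N - 3} = -2 + \frac{2 N}{-3 + N}$)
$p = - \frac{41}{6}$ ($p = - \frac{1 - -40}{6} = - \frac{1 + 40}{6} = \left(- \frac{1}{6}\right) 41 = - \frac{41}{6} \approx -6.8333$)
$P{\left(t \right)} \left(\left(-52 - -125\right) + p\right) = \frac{6}{-3 - 9} \left(\left(-52 - -125\right) - \frac{41}{6}\right) = \frac{6}{-12} \left(\left(-52 + 125\right) - \frac{41}{6}\right) = 6 \left(- \frac{1}{12}\right) \left(73 - \frac{41}{6}\right) = \left(- \frac{1}{2}\right) \frac{397}{6} = - \frac{397}{12}$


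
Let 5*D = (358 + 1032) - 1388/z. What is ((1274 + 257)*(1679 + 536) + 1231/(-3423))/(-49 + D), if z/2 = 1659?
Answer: 4585142842780/309514343 ≈ 14814.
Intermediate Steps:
z = 3318 (z = 2*1659 = 3318)
D = 2305316/8295 (D = ((358 + 1032) - 1388/3318)/5 = (1390 - 1388*1/3318)/5 = (1390 - 694/1659)/5 = (1/5)*(2305316/1659) = 2305316/8295 ≈ 277.92)
((1274 + 257)*(1679 + 536) + 1231/(-3423))/(-49 + D) = ((1274 + 257)*(1679 + 536) + 1231/(-3423))/(-49 + 2305316/8295) = (1531*2215 + 1231*(-1/3423))/(1898861/8295) = (3391165 - 1231/3423)*(8295/1898861) = (11607956564/3423)*(8295/1898861) = 4585142842780/309514343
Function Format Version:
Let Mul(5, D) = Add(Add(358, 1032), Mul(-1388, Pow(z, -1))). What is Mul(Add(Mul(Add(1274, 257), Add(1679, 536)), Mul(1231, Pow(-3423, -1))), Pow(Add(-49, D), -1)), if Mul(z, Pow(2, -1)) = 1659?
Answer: Rational(4585142842780, 309514343) ≈ 14814.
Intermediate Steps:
z = 3318 (z = Mul(2, 1659) = 3318)
D = Rational(2305316, 8295) (D = Mul(Rational(1, 5), Add(Add(358, 1032), Mul(-1388, Pow(3318, -1)))) = Mul(Rational(1, 5), Add(1390, Mul(-1388, Rational(1, 3318)))) = Mul(Rational(1, 5), Add(1390, Rational(-694, 1659))) = Mul(Rational(1, 5), Rational(2305316, 1659)) = Rational(2305316, 8295) ≈ 277.92)
Mul(Add(Mul(Add(1274, 257), Add(1679, 536)), Mul(1231, Pow(-3423, -1))), Pow(Add(-49, D), -1)) = Mul(Add(Mul(Add(1274, 257), Add(1679, 536)), Mul(1231, Pow(-3423, -1))), Pow(Add(-49, Rational(2305316, 8295)), -1)) = Mul(Add(Mul(1531, 2215), Mul(1231, Rational(-1, 3423))), Pow(Rational(1898861, 8295), -1)) = Mul(Add(3391165, Rational(-1231, 3423)), Rational(8295, 1898861)) = Mul(Rational(11607956564, 3423), Rational(8295, 1898861)) = Rational(4585142842780, 309514343)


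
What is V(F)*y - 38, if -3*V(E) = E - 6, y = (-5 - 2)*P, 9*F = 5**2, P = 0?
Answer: -38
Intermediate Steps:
F = 25/9 (F = (1/9)*5**2 = (1/9)*25 = 25/9 ≈ 2.7778)
y = 0 (y = (-5 - 2)*0 = -7*0 = 0)
V(E) = 2 - E/3 (V(E) = -(E - 6)/3 = -(-6 + E)/3 = 2 - E/3)
V(F)*y - 38 = (2 - 1/3*25/9)*0 - 38 = (2 - 25/27)*0 - 38 = (29/27)*0 - 38 = 0 - 38 = -38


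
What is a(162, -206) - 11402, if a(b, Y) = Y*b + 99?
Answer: -44675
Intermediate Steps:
a(b, Y) = 99 + Y*b
a(162, -206) - 11402 = (99 - 206*162) - 11402 = (99 - 33372) - 11402 = -33273 - 11402 = -44675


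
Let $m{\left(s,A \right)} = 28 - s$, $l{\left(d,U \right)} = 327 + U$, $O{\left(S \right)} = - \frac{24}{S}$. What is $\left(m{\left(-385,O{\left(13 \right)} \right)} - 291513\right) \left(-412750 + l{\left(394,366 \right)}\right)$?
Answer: $119949792700$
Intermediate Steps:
$\left(m{\left(-385,O{\left(13 \right)} \right)} - 291513\right) \left(-412750 + l{\left(394,366 \right)}\right) = \left(\left(28 - -385\right) - 291513\right) \left(-412750 + \left(327 + 366\right)\right) = \left(\left(28 + 385\right) - 291513\right) \left(-412750 + 693\right) = \left(413 - 291513\right) \left(-412057\right) = \left(-291100\right) \left(-412057\right) = 119949792700$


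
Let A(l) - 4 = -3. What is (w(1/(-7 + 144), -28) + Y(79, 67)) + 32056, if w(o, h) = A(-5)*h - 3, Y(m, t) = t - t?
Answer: 32025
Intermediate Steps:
Y(m, t) = 0
A(l) = 1 (A(l) = 4 - 3 = 1)
w(o, h) = -3 + h (w(o, h) = 1*h - 3 = h - 3 = -3 + h)
(w(1/(-7 + 144), -28) + Y(79, 67)) + 32056 = ((-3 - 28) + 0) + 32056 = (-31 + 0) + 32056 = -31 + 32056 = 32025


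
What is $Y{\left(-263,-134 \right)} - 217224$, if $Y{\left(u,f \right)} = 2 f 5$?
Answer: $-218564$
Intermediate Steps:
$Y{\left(u,f \right)} = 10 f$
$Y{\left(-263,-134 \right)} - 217224 = 10 \left(-134\right) - 217224 = -1340 - 217224 = -218564$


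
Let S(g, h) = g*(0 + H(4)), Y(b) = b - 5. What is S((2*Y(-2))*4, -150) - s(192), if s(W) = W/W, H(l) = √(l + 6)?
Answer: -1 - 56*√10 ≈ -178.09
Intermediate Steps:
Y(b) = -5 + b
H(l) = √(6 + l)
S(g, h) = g*√10 (S(g, h) = g*(0 + √(6 + 4)) = g*(0 + √10) = g*√10)
s(W) = 1
S((2*Y(-2))*4, -150) - s(192) = ((2*(-5 - 2))*4)*√10 - 1*1 = ((2*(-7))*4)*√10 - 1 = (-14*4)*√10 - 1 = -56*√10 - 1 = -1 - 56*√10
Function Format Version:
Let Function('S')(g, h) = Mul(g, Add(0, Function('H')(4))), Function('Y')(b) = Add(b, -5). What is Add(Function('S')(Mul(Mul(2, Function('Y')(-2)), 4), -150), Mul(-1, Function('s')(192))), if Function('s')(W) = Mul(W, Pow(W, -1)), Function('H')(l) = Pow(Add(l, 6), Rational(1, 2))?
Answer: Add(-1, Mul(-56, Pow(10, Rational(1, 2)))) ≈ -178.09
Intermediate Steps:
Function('Y')(b) = Add(-5, b)
Function('H')(l) = Pow(Add(6, l), Rational(1, 2))
Function('S')(g, h) = Mul(g, Pow(10, Rational(1, 2))) (Function('S')(g, h) = Mul(g, Add(0, Pow(Add(6, 4), Rational(1, 2)))) = Mul(g, Add(0, Pow(10, Rational(1, 2)))) = Mul(g, Pow(10, Rational(1, 2))))
Function('s')(W) = 1
Add(Function('S')(Mul(Mul(2, Function('Y')(-2)), 4), -150), Mul(-1, Function('s')(192))) = Add(Mul(Mul(Mul(2, Add(-5, -2)), 4), Pow(10, Rational(1, 2))), Mul(-1, 1)) = Add(Mul(Mul(Mul(2, -7), 4), Pow(10, Rational(1, 2))), -1) = Add(Mul(Mul(-14, 4), Pow(10, Rational(1, 2))), -1) = Add(Mul(-56, Pow(10, Rational(1, 2))), -1) = Add(-1, Mul(-56, Pow(10, Rational(1, 2))))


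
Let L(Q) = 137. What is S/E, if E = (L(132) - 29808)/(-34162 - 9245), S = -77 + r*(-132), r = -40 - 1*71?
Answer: 632657025/29671 ≈ 21322.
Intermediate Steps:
r = -111 (r = -40 - 71 = -111)
S = 14575 (S = -77 - 111*(-132) = -77 + 14652 = 14575)
E = 29671/43407 (E = (137 - 29808)/(-34162 - 9245) = -29671/(-43407) = -29671*(-1/43407) = 29671/43407 ≈ 0.68355)
S/E = 14575/(29671/43407) = 14575*(43407/29671) = 632657025/29671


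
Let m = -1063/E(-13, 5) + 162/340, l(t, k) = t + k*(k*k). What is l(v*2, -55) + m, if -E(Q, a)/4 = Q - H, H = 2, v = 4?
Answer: -33942385/204 ≈ -1.6638e+5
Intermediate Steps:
E(Q, a) = 8 - 4*Q (E(Q, a) = -4*(Q - 1*2) = -4*(Q - 2) = -4*(-2 + Q) = 8 - 4*Q)
l(t, k) = t + k³ (l(t, k) = t + k*k² = t + k³)
m = -3517/204 (m = -1063/(8 - 4*(-13)) + 162/340 = -1063/(8 + 52) + 162*(1/340) = -1063/60 + 81/170 = -3517/204 ≈ -17.240)
l(v*2, -55) + m = (4*2 + (-55)³) - 3517/204 = (8 - 166375) - 3517/204 = -166367 - 3517/204 = -33942385/204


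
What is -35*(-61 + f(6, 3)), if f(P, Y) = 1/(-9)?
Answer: 19250/9 ≈ 2138.9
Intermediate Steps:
f(P, Y) = -1/9
-35*(-61 + f(6, 3)) = -35*(-61 - 1/9) = -35*(-550/9) = 19250/9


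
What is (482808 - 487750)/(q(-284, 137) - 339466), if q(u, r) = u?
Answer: 2471/169875 ≈ 0.014546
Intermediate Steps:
(482808 - 487750)/(q(-284, 137) - 339466) = (482808 - 487750)/(-284 - 339466) = -4942/(-339750) = -4942*(-1/339750) = 2471/169875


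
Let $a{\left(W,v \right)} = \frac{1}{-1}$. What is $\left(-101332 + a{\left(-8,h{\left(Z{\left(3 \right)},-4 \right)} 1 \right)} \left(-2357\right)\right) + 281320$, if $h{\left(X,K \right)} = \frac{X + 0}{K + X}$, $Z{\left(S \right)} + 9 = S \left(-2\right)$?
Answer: $182345$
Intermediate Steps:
$Z{\left(S \right)} = -9 - 2 S$ ($Z{\left(S \right)} = -9 + S \left(-2\right) = -9 - 2 S$)
$h{\left(X,K \right)} = \frac{X}{K + X}$
$a{\left(W,v \right)} = -1$
$\left(-101332 + a{\left(-8,h{\left(Z{\left(3 \right)},-4 \right)} 1 \right)} \left(-2357\right)\right) + 281320 = \left(-101332 - -2357\right) + 281320 = \left(-101332 + 2357\right) + 281320 = -98975 + 281320 = 182345$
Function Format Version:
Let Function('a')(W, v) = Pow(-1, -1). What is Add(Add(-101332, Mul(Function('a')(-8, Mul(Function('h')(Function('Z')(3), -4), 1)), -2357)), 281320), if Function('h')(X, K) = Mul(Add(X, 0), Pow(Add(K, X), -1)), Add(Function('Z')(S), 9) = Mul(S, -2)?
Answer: 182345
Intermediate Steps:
Function('Z')(S) = Add(-9, Mul(-2, S)) (Function('Z')(S) = Add(-9, Mul(S, -2)) = Add(-9, Mul(-2, S)))
Function('h')(X, K) = Mul(X, Pow(Add(K, X), -1))
Function('a')(W, v) = -1
Add(Add(-101332, Mul(Function('a')(-8, Mul(Function('h')(Function('Z')(3), -4), 1)), -2357)), 281320) = Add(Add(-101332, Mul(-1, -2357)), 281320) = Add(Add(-101332, 2357), 281320) = Add(-98975, 281320) = 182345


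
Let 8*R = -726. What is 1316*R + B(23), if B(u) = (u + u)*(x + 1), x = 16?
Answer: -118645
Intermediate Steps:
R = -363/4 (R = (⅛)*(-726) = -363/4 ≈ -90.750)
B(u) = 34*u (B(u) = (u + u)*(16 + 1) = (2*u)*17 = 34*u)
1316*R + B(23) = 1316*(-363/4) + 34*23 = -119427 + 782 = -118645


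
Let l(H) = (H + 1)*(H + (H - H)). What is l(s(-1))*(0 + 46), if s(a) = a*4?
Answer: 552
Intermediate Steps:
s(a) = 4*a
l(H) = H*(1 + H) (l(H) = (1 + H)*(H + 0) = (1 + H)*H = H*(1 + H))
l(s(-1))*(0 + 46) = ((4*(-1))*(1 + 4*(-1)))*(0 + 46) = -4*(1 - 4)*46 = -4*(-3)*46 = 12*46 = 552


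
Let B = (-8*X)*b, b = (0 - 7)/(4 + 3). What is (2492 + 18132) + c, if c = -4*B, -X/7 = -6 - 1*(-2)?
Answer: 19728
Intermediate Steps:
X = 28 (X = -7*(-6 - 1*(-2)) = -7*(-6 + 2) = -7*(-4) = 28)
b = -1 (b = -7/7 = -7*⅐ = -1)
B = 224 (B = -8*28*(-1) = -224*(-1) = 224)
c = -896 (c = -4*224 = -896)
(2492 + 18132) + c = (2492 + 18132) - 896 = 20624 - 896 = 19728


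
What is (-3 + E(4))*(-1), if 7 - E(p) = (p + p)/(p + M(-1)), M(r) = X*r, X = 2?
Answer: 0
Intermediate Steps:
M(r) = 2*r
E(p) = 7 - 2*p/(-2 + p) (E(p) = 7 - (p + p)/(p + 2*(-1)) = 7 - 2*p/(p - 2) = 7 - 2*p/(-2 + p))
(-3 + E(4))*(-1) = (-3 + (-14 + 5*4)/(-2 + 4))*(-1) = (-3 + (-14 + 20)/2)*(-1) = (-3 + (½)*6)*(-1) = (-3 + 3)*(-1) = 0*(-1) = 0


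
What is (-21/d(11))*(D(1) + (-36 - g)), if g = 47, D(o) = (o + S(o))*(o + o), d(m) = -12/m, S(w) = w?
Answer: -6083/4 ≈ -1520.8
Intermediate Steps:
D(o) = 4*o**2 (D(o) = (o + o)*(o + o) = (2*o)*(2*o) = 4*o**2)
(-21/d(11))*(D(1) + (-36 - g)) = (-21/((-12/11)))*(4*1**2 + (-36 - 1*47)) = (-21/((-12*1/11)))*(4*1 + (-36 - 47)) = (-21/(-12/11))*(4 - 83) = -21*(-11/12)*(-79) = (77/4)*(-79) = -6083/4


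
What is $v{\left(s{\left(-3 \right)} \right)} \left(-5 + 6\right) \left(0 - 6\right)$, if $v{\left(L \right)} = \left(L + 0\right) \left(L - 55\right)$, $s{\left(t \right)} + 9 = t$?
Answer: $-4824$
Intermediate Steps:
$s{\left(t \right)} = -9 + t$
$v{\left(L \right)} = L \left(-55 + L\right)$
$v{\left(s{\left(-3 \right)} \right)} \left(-5 + 6\right) \left(0 - 6\right) = \left(-9 - 3\right) \left(-55 - 12\right) \left(-5 + 6\right) \left(0 - 6\right) = - 12 \left(-55 - 12\right) 1 \left(0 - 6\right) = \left(-12\right) \left(-67\right) 1 \left(-6\right) = 804 \left(-6\right) = -4824$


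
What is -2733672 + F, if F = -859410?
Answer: -3593082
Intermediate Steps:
-2733672 + F = -2733672 - 859410 = -3593082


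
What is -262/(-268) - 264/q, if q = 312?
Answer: 229/1742 ≈ 0.13146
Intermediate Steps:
-262/(-268) - 264/q = -262/(-268) - 264/312 = -262*(-1/268) - 264*1/312 = 131/134 - 11/13 = 229/1742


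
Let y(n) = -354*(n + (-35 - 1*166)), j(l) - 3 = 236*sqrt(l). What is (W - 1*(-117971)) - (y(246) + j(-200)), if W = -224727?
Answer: -90829 - 2360*I*sqrt(2) ≈ -90829.0 - 3337.5*I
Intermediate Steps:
j(l) = 3 + 236*sqrt(l)
y(n) = 71154 - 354*n (y(n) = -354*(n + (-35 - 166)) = -354*(n - 201) = -354*(-201 + n) = 71154 - 354*n)
(W - 1*(-117971)) - (y(246) + j(-200)) = (-224727 - 1*(-117971)) - ((71154 - 354*246) + (3 + 236*sqrt(-200))) = (-224727 + 117971) - ((71154 - 87084) + (3 + 236*(10*I*sqrt(2)))) = -106756 - (-15930 + (3 + 2360*I*sqrt(2))) = -106756 - (-15927 + 2360*I*sqrt(2)) = -106756 + (15927 - 2360*I*sqrt(2)) = -90829 - 2360*I*sqrt(2)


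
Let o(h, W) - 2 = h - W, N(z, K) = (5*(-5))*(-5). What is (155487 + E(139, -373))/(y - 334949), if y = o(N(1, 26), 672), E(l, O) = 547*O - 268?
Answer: 24406/167747 ≈ 0.14549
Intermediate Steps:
N(z, K) = 125 (N(z, K) = -25*(-5) = 125)
E(l, O) = -268 + 547*O
o(h, W) = 2 + h - W (o(h, W) = 2 + (h - W) = 2 + h - W)
y = -545 (y = 2 + 125 - 1*672 = 2 + 125 - 672 = -545)
(155487 + E(139, -373))/(y - 334949) = (155487 + (-268 + 547*(-373)))/(-545 - 334949) = (155487 + (-268 - 204031))/(-335494) = (155487 - 204299)*(-1/335494) = -48812*(-1/335494) = 24406/167747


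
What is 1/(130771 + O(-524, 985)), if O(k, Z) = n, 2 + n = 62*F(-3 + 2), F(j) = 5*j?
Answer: 1/130459 ≈ 7.6653e-6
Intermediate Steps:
n = -312 (n = -2 + 62*(5*(-3 + 2)) = -2 + 62*(5*(-1)) = -2 + 62*(-5) = -2 - 310 = -312)
O(k, Z) = -312
1/(130771 + O(-524, 985)) = 1/(130771 - 312) = 1/130459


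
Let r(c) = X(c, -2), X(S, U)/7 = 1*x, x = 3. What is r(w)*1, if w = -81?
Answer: 21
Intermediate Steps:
X(S, U) = 21 (X(S, U) = 7*(1*3) = 7*3 = 21)
r(c) = 21
r(w)*1 = 21*1 = 21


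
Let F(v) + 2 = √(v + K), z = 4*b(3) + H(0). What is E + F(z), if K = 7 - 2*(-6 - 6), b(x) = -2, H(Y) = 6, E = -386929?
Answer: -386931 + √29 ≈ -3.8693e+5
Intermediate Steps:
z = -2 (z = 4*(-2) + 6 = -8 + 6 = -2)
K = 31 (K = 7 - 2*(-12) = 7 + 24 = 31)
F(v) = -2 + √(31 + v) (F(v) = -2 + √(v + 31) = -2 + √(31 + v))
E + F(z) = -386929 + (-2 + √(31 - 2)) = -386929 + (-2 + √29) = -386931 + √29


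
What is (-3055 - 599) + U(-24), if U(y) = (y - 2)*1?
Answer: -3680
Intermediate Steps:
U(y) = -2 + y (U(y) = (-2 + y)*1 = -2 + y)
(-3055 - 599) + U(-24) = (-3055 - 599) + (-2 - 24) = -3654 - 26 = -3680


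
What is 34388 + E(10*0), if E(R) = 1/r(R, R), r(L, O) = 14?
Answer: 481433/14 ≈ 34388.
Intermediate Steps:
E(R) = 1/14
34388 + E(10*0) = 34388 + 1/14 = 481433/14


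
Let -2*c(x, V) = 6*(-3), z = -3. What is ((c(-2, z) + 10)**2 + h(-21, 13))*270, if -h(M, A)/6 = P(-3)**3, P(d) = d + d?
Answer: 447390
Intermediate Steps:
c(x, V) = 9 (c(x, V) = -3*(-3) = -1/2*(-18) = 9)
P(d) = 2*d
h(M, A) = 1296 (h(M, A) = -6*(2*(-3))**3 = -6*(-6)**3 = -6*(-216) = 1296)
((c(-2, z) + 10)**2 + h(-21, 13))*270 = ((9 + 10)**2 + 1296)*270 = (19**2 + 1296)*270 = (361 + 1296)*270 = 1657*270 = 447390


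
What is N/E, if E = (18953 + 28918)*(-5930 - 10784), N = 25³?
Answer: -15625/800115894 ≈ -1.9528e-5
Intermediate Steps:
N = 15625
E = -800115894 (E = 47871*(-16714) = -800115894)
N/E = 15625/(-800115894) = 15625*(-1/800115894) = -15625/800115894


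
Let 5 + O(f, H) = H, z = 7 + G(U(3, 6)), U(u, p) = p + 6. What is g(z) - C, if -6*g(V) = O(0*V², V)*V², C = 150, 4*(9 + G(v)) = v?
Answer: -448/3 ≈ -149.33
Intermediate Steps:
U(u, p) = 6 + p
G(v) = -9 + v/4
z = 1 (z = 7 + (-9 + (6 + 6)/4) = 7 + (-9 + (¼)*12) = 7 + (-9 + 3) = 7 - 6 = 1)
O(f, H) = -5 + H
g(V) = -V²*(-5 + V)/6 (g(V) = -(-5 + V)*V²/6 = -V²*(-5 + V)/6)
g(z) - C = (⅙)*1²*(5 - 1*1) - 1*150 = (⅙)*1*(5 - 1) - 150 = (⅙)*1*4 - 150 = ⅔ - 150 = -448/3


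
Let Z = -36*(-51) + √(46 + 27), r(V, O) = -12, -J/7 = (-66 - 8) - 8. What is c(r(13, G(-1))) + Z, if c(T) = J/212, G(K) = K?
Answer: 194903/106 + √73 ≈ 1847.3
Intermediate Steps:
J = 574 (J = -7*((-66 - 8) - 8) = -7*(-74 - 8) = -7*(-82) = 574)
c(T) = 287/106 (c(T) = 574/212 = 574*(1/212) = 287/106)
Z = 1836 + √73 ≈ 1844.5
c(r(13, G(-1))) + Z = 287/106 + (1836 + √73) = 194903/106 + √73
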